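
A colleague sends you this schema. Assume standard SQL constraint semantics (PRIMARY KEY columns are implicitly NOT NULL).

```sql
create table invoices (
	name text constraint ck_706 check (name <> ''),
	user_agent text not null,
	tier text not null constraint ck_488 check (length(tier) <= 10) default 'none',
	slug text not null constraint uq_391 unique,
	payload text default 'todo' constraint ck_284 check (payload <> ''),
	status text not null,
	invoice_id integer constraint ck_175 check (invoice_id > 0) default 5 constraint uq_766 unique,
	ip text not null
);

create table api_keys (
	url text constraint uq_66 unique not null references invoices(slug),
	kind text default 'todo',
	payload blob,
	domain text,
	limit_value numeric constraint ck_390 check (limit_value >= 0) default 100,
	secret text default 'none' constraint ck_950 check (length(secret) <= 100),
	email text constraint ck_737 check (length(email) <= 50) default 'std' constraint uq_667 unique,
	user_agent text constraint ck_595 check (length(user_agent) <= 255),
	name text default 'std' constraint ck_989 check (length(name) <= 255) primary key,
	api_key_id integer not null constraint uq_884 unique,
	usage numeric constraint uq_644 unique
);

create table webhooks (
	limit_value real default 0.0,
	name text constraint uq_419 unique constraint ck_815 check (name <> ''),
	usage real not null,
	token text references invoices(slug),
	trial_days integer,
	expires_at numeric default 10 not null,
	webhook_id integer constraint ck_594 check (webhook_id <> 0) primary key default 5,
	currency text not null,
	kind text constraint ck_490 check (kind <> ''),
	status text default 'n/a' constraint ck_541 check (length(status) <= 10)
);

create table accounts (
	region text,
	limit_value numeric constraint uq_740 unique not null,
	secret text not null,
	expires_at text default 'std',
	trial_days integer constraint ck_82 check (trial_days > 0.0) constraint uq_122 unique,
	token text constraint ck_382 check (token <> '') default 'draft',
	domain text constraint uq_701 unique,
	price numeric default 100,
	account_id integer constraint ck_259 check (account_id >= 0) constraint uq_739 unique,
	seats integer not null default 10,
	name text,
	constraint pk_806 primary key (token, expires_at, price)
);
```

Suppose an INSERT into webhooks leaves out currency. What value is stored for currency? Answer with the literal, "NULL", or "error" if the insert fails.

currency has no DEFAULT clause.
Omitting it would insert NULL, but it is declared NOT NULL, so the INSERT fails.

error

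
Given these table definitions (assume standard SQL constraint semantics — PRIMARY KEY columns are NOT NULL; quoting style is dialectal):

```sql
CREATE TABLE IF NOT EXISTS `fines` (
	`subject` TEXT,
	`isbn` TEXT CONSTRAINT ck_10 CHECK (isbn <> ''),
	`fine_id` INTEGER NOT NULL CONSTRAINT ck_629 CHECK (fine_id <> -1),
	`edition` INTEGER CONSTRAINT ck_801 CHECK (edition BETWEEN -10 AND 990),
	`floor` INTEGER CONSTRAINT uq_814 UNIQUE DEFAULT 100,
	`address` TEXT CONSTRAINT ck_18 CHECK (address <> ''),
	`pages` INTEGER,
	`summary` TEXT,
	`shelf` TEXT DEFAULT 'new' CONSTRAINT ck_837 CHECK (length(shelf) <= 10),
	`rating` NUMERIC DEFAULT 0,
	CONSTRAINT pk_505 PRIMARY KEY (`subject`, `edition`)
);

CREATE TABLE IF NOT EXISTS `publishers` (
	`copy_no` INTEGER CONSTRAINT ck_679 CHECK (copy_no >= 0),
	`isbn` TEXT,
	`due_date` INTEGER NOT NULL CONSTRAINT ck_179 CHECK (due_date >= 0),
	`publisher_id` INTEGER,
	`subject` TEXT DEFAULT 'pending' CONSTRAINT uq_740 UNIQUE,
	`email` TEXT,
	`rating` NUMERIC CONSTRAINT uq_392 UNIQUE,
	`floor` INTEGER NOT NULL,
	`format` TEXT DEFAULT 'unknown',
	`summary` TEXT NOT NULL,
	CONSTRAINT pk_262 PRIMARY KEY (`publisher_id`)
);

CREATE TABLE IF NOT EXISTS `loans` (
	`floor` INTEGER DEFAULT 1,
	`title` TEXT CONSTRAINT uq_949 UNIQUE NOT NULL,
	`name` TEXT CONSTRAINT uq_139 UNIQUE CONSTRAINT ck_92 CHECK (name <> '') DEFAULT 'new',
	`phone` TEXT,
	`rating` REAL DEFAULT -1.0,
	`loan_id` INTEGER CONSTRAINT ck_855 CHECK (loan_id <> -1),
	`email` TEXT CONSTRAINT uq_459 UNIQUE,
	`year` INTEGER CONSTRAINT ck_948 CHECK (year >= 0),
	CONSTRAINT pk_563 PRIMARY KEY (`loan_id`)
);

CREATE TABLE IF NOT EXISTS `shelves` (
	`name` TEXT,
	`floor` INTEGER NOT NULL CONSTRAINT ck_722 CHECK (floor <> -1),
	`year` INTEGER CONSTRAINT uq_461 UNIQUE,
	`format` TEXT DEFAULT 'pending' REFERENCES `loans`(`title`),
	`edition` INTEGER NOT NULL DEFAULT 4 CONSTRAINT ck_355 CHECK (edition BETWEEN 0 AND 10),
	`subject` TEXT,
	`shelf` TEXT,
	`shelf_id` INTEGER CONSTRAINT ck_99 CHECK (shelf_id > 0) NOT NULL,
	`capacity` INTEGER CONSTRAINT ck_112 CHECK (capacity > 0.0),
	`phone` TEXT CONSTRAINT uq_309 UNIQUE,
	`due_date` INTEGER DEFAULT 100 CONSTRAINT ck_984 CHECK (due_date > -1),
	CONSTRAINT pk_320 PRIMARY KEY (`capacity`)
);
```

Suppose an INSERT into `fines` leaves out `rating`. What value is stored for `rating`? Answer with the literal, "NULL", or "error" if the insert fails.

0

rating has an explicit DEFAULT 0.
When the column is omitted from an INSERT, that default is used.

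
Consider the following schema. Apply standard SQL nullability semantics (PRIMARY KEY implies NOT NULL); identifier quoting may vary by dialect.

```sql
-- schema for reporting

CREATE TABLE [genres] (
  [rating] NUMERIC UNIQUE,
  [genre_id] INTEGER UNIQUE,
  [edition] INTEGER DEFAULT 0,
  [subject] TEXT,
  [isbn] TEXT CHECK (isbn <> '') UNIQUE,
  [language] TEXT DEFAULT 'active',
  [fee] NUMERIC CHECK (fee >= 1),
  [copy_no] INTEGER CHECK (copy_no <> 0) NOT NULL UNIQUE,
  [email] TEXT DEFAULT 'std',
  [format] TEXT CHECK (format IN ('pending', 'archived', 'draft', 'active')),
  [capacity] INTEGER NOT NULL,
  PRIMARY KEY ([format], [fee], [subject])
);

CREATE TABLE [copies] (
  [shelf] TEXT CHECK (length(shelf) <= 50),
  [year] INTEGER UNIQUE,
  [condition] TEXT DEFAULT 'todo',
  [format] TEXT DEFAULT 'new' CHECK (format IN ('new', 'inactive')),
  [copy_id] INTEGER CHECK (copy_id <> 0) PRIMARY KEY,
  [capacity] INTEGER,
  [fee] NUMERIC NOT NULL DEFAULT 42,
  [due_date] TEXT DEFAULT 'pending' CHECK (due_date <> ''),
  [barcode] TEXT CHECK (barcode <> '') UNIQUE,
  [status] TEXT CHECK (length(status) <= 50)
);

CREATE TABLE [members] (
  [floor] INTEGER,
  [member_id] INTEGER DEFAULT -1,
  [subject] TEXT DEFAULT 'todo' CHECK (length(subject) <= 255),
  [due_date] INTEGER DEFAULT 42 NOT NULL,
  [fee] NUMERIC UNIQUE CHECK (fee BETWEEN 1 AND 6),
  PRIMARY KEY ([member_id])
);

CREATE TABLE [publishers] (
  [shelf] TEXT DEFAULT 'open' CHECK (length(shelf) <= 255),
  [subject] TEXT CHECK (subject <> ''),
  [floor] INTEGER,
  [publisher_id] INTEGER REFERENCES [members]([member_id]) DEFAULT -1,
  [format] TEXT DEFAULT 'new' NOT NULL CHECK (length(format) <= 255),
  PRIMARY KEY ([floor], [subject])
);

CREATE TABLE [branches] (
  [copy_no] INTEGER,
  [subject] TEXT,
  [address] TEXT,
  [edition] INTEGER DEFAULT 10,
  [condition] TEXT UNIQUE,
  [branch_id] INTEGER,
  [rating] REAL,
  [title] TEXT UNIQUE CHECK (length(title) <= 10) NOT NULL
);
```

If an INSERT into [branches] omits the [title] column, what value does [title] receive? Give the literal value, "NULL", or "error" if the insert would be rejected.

title has no DEFAULT clause.
Omitting it would insert NULL, but it is declared NOT NULL, so the INSERT fails.

error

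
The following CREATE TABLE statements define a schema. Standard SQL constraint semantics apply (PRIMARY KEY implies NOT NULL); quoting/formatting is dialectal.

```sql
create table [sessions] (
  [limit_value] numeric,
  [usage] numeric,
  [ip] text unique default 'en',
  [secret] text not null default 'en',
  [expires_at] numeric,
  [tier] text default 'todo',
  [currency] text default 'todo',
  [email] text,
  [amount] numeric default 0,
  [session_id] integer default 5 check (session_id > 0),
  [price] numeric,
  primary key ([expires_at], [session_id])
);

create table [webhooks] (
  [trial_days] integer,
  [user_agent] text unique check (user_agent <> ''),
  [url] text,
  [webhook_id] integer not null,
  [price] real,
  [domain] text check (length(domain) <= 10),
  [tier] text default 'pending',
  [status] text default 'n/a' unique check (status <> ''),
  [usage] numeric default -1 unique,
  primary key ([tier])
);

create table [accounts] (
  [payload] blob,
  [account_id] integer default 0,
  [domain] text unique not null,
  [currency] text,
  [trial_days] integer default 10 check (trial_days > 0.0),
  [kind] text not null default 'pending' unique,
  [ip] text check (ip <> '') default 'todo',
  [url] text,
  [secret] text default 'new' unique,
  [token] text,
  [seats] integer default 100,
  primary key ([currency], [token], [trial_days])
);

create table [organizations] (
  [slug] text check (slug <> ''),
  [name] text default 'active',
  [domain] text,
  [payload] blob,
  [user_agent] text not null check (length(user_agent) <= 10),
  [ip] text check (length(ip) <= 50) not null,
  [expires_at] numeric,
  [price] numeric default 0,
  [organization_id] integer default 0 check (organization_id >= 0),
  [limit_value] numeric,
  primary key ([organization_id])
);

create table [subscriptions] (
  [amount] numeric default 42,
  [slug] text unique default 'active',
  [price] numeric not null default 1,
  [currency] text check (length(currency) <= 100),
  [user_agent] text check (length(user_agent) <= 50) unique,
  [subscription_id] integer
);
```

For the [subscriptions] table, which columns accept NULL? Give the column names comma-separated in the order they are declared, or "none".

amount, slug, currency, user_agent, subscription_id

- amount: DEFAULT only fills an omitted column; an explicit NULL is still allowed → nullable.
- slug: UNIQUE does not imply NOT NULL → nullable.
- price: declared NOT NULL → not nullable.
- currency: CHECK does not forbid NULL (a CHECK constraint passes when its expression is NULL) → nullable.
- user_agent: CHECK does not forbid NULL (a CHECK constraint passes when its expression is NULL) → nullable.
- subscription_id: no NOT NULL constraint applies → nullable.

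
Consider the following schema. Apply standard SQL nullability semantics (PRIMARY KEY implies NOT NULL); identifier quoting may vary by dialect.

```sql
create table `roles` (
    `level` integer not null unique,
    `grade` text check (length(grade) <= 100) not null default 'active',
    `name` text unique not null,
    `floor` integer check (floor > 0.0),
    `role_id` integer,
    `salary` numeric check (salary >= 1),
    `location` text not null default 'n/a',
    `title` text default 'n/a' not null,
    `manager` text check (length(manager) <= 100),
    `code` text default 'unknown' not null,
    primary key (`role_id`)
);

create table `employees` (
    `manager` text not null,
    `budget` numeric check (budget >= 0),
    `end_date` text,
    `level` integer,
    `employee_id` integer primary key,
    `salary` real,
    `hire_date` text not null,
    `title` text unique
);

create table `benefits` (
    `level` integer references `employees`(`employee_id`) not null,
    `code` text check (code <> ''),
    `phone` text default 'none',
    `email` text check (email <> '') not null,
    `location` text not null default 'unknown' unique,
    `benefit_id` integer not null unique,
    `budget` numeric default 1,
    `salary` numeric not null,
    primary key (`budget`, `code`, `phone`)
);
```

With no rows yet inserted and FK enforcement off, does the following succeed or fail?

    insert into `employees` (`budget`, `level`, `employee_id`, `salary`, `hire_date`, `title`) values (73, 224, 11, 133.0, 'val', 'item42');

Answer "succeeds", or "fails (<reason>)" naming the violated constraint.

manager is omitted from the column list and has no DEFAULT, so it would receive NULL.
But manager is declared NOT NULL.

fails (NOT NULL on manager)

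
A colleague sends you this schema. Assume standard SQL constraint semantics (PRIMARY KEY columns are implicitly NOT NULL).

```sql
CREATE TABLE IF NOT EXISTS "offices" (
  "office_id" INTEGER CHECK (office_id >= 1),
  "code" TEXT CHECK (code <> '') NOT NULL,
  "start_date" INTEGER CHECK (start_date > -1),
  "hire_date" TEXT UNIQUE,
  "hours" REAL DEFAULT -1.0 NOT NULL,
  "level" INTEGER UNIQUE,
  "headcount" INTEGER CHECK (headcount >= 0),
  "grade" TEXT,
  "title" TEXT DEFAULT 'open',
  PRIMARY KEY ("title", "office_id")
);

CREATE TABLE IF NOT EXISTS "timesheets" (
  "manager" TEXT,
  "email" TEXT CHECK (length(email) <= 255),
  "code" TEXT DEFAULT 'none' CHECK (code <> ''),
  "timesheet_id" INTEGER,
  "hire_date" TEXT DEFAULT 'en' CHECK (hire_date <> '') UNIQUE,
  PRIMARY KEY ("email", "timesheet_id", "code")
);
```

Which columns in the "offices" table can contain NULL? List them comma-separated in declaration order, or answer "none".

start_date, hire_date, level, headcount, grade

- office_id: part of the PRIMARY KEY, which implies NOT NULL → not nullable.
- code: declared NOT NULL → not nullable.
- start_date: CHECK does not forbid NULL (a CHECK constraint passes when its expression is NULL) → nullable.
- hire_date: UNIQUE does not imply NOT NULL → nullable.
- hours: declared NOT NULL → not nullable.
- level: UNIQUE does not imply NOT NULL → nullable.
- headcount: CHECK does not forbid NULL (a CHECK constraint passes when its expression is NULL) → nullable.
- grade: no NOT NULL constraint applies → nullable.
- title: part of the PRIMARY KEY, which implies NOT NULL → not nullable.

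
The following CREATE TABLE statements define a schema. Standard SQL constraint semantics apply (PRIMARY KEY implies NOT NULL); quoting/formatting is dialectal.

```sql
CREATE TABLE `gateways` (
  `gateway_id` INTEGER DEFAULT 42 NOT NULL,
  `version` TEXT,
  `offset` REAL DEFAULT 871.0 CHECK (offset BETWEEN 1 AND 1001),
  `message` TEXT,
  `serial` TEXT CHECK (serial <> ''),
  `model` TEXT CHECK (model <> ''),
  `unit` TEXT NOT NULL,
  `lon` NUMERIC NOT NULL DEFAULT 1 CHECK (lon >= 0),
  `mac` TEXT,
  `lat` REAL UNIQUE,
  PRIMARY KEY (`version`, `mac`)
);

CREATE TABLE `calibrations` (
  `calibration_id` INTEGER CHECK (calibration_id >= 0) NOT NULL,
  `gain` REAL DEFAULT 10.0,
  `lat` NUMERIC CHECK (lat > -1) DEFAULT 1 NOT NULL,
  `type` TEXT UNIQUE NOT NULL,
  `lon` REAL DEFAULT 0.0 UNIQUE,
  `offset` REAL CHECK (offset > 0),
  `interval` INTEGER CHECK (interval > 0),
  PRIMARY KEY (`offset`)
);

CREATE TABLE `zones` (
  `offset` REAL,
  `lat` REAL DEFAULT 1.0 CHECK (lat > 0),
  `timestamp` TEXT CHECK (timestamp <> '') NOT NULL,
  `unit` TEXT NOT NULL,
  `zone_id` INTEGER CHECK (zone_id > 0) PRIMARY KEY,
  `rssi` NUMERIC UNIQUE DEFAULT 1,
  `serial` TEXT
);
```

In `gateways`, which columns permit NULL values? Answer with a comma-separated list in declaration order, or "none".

- gateway_id: declared NOT NULL → not nullable.
- version: part of the PRIMARY KEY, which implies NOT NULL → not nullable.
- offset: CHECK does not forbid NULL (a CHECK constraint passes when its expression is NULL) → nullable.
- message: no NOT NULL constraint applies → nullable.
- serial: CHECK does not forbid NULL (a CHECK constraint passes when its expression is NULL) → nullable.
- model: CHECK does not forbid NULL (a CHECK constraint passes when its expression is NULL) → nullable.
- unit: declared NOT NULL → not nullable.
- lon: declared NOT NULL → not nullable.
- mac: part of the PRIMARY KEY, which implies NOT NULL → not nullable.
- lat: UNIQUE does not imply NOT NULL → nullable.

offset, message, serial, model, lat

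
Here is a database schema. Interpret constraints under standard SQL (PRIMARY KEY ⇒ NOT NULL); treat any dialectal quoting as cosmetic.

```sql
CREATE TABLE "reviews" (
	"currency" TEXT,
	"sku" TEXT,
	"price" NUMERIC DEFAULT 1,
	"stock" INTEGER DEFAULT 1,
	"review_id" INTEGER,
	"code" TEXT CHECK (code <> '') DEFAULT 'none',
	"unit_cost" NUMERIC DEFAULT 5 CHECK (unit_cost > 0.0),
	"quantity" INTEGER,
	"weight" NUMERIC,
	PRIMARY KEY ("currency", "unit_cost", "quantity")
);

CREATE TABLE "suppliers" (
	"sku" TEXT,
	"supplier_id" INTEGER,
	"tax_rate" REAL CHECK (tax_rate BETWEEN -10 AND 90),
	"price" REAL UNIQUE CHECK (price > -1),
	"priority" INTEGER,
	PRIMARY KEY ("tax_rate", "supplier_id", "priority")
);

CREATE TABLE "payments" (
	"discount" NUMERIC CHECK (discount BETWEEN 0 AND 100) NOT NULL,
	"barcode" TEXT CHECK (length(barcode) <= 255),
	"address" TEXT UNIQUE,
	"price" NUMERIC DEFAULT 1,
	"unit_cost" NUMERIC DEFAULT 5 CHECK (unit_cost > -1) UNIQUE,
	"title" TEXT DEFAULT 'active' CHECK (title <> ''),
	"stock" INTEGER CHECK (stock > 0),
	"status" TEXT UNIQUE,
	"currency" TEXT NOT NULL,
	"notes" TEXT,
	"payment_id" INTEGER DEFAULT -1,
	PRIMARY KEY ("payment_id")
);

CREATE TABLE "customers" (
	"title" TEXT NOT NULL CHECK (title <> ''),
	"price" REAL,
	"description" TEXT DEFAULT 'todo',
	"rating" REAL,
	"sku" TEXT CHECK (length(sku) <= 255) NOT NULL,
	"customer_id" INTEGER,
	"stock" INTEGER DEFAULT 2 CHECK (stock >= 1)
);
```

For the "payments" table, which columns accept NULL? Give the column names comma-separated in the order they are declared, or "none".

barcode, address, price, unit_cost, title, stock, status, notes

- discount: declared NOT NULL → not nullable.
- barcode: CHECK does not forbid NULL (a CHECK constraint passes when its expression is NULL) → nullable.
- address: UNIQUE does not imply NOT NULL → nullable.
- price: DEFAULT only fills an omitted column; an explicit NULL is still allowed → nullable.
- unit_cost: CHECK does not forbid NULL (a CHECK constraint passes when its expression is NULL) → nullable.
- title: CHECK does not forbid NULL (a CHECK constraint passes when its expression is NULL) → nullable.
- stock: CHECK does not forbid NULL (a CHECK constraint passes when its expression is NULL) → nullable.
- status: UNIQUE does not imply NOT NULL → nullable.
- currency: declared NOT NULL → not nullable.
- notes: no NOT NULL constraint applies → nullable.
- payment_id: part of the PRIMARY KEY, which implies NOT NULL → not nullable.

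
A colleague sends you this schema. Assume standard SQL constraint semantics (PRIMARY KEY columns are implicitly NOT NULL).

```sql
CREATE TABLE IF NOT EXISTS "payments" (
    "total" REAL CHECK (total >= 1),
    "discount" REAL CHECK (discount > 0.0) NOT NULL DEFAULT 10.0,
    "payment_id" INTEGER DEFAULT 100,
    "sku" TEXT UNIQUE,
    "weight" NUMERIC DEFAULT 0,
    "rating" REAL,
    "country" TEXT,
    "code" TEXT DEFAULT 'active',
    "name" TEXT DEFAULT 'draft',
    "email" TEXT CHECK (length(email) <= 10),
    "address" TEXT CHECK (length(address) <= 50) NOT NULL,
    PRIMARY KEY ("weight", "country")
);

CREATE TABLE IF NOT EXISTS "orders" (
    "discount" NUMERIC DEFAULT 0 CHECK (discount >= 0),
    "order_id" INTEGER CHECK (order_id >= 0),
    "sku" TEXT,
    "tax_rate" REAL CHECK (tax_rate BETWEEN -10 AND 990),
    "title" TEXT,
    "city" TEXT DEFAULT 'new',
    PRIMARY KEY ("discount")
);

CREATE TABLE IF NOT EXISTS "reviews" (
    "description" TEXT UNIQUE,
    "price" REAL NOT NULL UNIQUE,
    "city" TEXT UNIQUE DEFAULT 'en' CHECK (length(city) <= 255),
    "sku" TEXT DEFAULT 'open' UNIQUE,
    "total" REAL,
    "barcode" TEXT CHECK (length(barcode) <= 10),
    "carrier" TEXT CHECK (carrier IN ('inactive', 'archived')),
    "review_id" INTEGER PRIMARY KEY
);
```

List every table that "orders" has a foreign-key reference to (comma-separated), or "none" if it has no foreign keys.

No column in orders has a REFERENCES clause.

none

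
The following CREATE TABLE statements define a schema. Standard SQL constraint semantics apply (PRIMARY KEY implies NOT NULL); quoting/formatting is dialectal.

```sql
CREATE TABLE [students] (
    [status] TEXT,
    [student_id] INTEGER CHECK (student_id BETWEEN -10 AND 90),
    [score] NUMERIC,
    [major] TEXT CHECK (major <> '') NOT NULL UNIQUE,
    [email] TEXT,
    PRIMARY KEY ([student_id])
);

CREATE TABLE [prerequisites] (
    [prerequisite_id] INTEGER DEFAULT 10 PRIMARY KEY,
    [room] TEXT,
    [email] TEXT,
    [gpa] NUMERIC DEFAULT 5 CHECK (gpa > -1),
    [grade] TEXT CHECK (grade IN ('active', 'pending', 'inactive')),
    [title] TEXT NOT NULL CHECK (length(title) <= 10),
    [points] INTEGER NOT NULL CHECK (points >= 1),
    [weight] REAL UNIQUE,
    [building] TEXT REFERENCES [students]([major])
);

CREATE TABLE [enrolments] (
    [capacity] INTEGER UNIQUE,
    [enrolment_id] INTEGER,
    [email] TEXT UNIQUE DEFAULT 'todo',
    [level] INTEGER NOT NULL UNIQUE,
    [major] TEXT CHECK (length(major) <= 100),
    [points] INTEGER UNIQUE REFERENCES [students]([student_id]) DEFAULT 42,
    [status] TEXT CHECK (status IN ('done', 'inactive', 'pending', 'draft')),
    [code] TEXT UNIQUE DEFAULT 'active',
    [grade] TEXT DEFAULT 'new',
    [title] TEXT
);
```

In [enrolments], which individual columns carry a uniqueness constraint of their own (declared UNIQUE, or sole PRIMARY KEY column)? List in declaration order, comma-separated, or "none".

- capacity: declared UNIQUE → unique.
- enrolment_id: no UNIQUE or single-column PK constraint.
- email: declared UNIQUE → unique.
- level: declared UNIQUE → unique.
- major: no UNIQUE or single-column PK constraint.
- points: declared UNIQUE → unique.
- status: no UNIQUE or single-column PK constraint.
- code: declared UNIQUE → unique.
- grade: no UNIQUE or single-column PK constraint.
- title: no UNIQUE or single-column PK constraint.

capacity, email, level, points, code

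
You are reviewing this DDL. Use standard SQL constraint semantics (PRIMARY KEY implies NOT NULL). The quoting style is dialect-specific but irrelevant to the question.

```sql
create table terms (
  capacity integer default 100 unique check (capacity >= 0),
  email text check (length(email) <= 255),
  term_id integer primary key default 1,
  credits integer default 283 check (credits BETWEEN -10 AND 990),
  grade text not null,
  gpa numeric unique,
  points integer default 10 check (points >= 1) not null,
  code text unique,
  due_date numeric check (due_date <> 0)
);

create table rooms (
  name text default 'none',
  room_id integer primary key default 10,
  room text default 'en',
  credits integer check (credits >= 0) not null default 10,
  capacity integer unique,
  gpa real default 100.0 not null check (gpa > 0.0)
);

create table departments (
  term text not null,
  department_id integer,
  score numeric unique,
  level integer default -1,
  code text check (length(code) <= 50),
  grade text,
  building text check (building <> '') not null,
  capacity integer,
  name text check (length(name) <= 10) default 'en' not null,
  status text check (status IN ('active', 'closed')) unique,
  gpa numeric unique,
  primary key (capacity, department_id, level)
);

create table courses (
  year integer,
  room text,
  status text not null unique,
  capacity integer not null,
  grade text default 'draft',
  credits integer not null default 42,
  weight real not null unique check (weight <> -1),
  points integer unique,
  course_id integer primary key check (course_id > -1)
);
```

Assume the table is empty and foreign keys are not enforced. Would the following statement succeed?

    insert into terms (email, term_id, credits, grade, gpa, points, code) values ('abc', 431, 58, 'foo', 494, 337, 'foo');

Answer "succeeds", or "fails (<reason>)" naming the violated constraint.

NOT NULL columns: grade is supplied; points is supplied; term_id is supplied.
CHECK constraints: 'abc' satisfies (length(email) <= 255); 58 satisfies (credits BETWEEN -10 AND 990); 337 satisfies (points >= 1).
No constraint is violated.

succeeds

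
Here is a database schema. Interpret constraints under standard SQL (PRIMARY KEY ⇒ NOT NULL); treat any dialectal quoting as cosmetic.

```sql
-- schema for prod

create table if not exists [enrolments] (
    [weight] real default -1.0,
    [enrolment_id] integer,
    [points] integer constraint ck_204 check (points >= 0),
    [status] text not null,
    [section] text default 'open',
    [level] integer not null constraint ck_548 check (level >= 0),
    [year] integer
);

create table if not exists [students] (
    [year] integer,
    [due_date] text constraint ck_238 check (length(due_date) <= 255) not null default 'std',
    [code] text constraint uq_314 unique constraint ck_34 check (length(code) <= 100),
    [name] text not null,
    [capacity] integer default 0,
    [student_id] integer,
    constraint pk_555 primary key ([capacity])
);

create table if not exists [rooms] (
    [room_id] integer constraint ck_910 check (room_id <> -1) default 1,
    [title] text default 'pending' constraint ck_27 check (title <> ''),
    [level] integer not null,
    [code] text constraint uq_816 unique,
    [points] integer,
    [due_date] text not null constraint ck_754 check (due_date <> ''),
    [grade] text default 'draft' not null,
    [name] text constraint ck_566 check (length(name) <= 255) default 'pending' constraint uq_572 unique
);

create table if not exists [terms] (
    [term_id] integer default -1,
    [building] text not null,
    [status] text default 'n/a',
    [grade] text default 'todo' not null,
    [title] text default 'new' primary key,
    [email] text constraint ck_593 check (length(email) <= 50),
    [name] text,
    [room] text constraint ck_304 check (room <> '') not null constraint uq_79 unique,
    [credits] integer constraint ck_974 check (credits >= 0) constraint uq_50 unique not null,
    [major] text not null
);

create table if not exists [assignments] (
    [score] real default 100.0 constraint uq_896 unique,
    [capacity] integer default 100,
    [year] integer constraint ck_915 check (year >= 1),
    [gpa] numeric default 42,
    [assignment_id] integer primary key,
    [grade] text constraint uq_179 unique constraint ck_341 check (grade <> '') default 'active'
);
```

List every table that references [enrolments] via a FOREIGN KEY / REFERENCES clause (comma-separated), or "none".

No REFERENCES clause anywhere in the schema names enrolments.

none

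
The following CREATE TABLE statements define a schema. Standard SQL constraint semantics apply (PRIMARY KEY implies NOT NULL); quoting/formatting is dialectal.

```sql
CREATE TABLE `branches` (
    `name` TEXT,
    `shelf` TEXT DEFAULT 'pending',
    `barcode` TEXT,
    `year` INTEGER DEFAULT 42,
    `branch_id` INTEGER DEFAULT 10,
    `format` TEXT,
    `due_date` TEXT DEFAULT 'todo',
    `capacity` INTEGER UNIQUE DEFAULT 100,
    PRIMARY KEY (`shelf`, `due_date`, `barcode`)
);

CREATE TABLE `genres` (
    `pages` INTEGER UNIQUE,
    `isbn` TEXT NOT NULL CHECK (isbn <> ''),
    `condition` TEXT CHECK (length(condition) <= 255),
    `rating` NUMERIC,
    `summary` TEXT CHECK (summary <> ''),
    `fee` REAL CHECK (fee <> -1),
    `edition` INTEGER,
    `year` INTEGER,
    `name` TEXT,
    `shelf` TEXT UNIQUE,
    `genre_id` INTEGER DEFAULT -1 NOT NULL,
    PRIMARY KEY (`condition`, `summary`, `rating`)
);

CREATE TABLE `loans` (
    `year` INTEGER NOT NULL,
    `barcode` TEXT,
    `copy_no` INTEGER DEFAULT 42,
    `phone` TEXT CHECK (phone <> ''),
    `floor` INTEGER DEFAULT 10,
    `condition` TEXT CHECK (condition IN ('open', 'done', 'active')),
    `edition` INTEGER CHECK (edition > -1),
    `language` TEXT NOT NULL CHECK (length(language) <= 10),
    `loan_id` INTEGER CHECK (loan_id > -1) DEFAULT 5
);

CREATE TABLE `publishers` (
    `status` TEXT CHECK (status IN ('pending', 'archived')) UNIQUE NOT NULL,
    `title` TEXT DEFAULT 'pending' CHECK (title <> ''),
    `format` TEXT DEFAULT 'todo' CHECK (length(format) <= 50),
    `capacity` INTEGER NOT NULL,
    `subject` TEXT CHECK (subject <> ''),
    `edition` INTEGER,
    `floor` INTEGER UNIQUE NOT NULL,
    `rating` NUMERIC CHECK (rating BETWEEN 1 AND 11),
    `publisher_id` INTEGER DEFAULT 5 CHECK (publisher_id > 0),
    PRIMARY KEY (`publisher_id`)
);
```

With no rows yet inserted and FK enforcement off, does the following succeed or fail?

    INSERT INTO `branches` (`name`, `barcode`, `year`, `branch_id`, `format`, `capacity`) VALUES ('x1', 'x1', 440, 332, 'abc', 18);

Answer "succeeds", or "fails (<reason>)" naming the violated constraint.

NOT NULL columns: barcode is supplied; due_date defaults to 'todo'; shelf defaults to 'pending'.
No constraint is violated.

succeeds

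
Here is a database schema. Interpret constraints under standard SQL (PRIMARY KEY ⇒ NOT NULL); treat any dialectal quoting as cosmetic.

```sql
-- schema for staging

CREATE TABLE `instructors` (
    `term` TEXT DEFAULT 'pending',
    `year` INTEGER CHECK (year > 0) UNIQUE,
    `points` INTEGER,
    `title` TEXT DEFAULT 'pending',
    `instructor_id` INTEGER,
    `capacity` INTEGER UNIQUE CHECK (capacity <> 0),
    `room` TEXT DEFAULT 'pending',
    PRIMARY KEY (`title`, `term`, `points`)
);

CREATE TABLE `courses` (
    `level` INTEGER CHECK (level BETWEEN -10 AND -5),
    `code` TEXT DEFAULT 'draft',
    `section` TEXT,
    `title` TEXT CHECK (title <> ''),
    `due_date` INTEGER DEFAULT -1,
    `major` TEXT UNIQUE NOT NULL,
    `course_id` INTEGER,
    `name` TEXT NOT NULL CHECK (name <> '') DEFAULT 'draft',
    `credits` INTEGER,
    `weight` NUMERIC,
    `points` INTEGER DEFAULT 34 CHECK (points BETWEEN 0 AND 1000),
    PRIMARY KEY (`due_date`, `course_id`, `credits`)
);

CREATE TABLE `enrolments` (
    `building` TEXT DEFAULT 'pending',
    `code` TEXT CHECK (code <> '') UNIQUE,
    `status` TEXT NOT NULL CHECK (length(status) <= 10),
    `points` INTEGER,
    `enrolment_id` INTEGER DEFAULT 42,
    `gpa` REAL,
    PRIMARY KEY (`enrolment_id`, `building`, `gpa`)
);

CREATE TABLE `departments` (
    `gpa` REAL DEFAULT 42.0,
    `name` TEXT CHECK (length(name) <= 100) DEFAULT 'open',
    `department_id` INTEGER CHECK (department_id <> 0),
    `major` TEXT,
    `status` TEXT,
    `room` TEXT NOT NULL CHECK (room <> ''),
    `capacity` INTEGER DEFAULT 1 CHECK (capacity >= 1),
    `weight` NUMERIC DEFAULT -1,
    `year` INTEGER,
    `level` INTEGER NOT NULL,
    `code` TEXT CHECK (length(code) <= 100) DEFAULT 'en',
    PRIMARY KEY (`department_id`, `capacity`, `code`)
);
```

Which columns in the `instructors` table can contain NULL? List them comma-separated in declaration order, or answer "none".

year, instructor_id, capacity, room

- term: part of the PRIMARY KEY, which implies NOT NULL → not nullable.
- year: CHECK does not forbid NULL (a CHECK constraint passes when its expression is NULL) → nullable.
- points: part of the PRIMARY KEY, which implies NOT NULL → not nullable.
- title: part of the PRIMARY KEY, which implies NOT NULL → not nullable.
- instructor_id: no NOT NULL constraint applies → nullable.
- capacity: CHECK does not forbid NULL (a CHECK constraint passes when its expression is NULL) → nullable.
- room: DEFAULT only fills an omitted column; an explicit NULL is still allowed → nullable.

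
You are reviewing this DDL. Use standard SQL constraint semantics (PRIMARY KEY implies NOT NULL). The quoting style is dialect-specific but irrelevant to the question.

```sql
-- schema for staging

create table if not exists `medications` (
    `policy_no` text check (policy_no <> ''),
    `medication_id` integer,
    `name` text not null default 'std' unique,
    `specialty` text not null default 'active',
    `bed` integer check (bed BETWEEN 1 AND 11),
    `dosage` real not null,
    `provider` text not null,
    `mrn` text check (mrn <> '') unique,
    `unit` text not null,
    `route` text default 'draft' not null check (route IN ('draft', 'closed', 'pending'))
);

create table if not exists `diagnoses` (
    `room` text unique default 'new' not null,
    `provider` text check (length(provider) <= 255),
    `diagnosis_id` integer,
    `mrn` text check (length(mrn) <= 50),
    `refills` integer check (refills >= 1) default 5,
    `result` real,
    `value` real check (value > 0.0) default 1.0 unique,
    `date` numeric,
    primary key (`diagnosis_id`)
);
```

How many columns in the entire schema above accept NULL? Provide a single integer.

medications: 4 nullable (policy_no, medication_id, bed, mrn — PK none and explicit NOT NULL columns excluded).
diagnoses: 6 nullable (provider, mrn, refills, result, value, date — PK (diagnosis_id) and explicit NOT NULL columns excluded).
Total: 4 + 6 = 10.

10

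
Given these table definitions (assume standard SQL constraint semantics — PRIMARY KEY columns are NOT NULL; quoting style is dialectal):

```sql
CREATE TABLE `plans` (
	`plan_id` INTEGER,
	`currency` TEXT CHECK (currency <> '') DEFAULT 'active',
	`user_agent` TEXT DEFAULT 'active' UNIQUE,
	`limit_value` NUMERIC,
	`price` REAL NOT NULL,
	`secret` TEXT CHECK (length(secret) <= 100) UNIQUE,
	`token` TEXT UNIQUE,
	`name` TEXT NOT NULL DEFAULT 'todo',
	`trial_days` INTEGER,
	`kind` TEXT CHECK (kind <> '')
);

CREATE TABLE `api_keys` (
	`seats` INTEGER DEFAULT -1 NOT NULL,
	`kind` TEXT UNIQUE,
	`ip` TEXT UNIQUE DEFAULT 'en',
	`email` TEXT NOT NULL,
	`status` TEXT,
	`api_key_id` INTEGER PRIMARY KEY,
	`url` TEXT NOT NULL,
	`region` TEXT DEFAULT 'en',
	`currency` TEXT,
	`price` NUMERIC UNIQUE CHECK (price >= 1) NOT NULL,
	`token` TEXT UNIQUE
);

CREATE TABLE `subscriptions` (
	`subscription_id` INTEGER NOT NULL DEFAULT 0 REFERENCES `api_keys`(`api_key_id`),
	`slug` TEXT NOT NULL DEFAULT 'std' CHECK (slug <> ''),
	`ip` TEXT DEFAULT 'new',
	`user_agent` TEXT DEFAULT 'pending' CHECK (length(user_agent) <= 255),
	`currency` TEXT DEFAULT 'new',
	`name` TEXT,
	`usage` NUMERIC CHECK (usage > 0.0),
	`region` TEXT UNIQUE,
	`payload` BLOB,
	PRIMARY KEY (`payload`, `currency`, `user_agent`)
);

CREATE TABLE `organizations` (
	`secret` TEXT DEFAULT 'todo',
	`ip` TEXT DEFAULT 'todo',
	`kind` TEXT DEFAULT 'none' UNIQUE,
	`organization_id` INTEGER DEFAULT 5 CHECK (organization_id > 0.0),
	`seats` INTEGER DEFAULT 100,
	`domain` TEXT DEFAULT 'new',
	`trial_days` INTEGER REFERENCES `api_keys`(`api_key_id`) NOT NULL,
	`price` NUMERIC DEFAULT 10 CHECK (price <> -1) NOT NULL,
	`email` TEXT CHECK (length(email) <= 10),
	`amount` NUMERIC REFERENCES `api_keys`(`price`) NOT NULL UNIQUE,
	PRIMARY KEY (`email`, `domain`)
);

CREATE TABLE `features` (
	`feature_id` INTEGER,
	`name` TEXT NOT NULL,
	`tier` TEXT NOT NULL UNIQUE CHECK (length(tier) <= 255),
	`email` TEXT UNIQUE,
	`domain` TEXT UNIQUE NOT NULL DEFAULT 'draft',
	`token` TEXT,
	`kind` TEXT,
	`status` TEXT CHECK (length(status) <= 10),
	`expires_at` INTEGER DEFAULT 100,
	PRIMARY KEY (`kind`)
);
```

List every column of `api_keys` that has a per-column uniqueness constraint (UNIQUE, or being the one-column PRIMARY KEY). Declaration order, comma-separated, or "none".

- seats: no UNIQUE or single-column PK constraint.
- kind: declared UNIQUE → unique.
- ip: declared UNIQUE → unique.
- email: no UNIQUE or single-column PK constraint.
- status: no UNIQUE or single-column PK constraint.
- api_key_id: single-column PRIMARY KEY → unique.
- url: no UNIQUE or single-column PK constraint.
- region: no UNIQUE or single-column PK constraint.
- currency: no UNIQUE or single-column PK constraint.
- price: declared UNIQUE → unique.
- token: declared UNIQUE → unique.

kind, ip, api_key_id, price, token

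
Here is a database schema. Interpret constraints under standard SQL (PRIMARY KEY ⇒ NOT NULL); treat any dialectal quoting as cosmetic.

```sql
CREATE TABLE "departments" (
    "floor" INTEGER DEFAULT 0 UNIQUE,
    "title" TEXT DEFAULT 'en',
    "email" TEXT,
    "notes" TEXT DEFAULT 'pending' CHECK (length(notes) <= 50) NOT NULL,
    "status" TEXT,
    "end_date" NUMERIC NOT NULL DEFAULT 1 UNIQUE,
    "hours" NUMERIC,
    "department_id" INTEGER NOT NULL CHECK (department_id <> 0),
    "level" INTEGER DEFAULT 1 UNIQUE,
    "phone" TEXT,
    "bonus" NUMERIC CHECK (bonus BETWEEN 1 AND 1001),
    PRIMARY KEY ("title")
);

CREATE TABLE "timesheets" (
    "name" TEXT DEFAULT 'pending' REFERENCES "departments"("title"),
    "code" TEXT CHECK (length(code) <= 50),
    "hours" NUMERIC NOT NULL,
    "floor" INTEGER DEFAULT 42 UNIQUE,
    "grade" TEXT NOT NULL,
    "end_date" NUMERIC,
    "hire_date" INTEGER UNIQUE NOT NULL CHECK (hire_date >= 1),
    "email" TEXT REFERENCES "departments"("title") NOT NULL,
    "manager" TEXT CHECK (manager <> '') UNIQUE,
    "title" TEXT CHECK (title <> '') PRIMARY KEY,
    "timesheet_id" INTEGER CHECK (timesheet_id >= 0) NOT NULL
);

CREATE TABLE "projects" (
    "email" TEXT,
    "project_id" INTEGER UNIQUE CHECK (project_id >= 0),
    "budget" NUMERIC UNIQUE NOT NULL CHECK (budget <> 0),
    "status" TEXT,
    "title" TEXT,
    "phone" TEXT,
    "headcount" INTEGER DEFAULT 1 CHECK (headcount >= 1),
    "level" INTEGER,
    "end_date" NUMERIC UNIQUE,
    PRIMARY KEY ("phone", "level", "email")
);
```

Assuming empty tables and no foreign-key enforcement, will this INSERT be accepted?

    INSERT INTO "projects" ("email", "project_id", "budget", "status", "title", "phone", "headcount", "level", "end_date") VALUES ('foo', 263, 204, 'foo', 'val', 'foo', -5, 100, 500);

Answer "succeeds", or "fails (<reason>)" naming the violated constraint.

The value -5 for headcount violates CHECK (headcount >= 1).

fails (CHECK on headcount)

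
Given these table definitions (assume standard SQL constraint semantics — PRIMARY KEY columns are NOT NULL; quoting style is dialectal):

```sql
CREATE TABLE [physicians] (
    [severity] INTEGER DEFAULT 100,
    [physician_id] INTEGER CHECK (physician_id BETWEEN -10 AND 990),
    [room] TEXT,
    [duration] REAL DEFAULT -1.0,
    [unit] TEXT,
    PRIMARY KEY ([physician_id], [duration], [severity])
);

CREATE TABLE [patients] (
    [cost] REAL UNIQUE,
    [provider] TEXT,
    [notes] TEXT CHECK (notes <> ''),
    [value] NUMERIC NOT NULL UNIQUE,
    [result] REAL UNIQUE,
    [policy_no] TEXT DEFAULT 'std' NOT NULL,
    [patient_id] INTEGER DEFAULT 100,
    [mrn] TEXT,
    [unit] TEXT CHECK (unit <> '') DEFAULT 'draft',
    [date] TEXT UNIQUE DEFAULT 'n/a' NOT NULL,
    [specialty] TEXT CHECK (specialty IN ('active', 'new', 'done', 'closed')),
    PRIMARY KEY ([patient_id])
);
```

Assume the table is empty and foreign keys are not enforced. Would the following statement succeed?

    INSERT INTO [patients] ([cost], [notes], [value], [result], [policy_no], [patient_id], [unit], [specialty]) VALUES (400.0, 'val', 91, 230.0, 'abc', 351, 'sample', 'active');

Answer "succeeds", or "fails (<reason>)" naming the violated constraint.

NOT NULL columns: date defaults to 'n/a'; patient_id is supplied; policy_no is supplied; value is supplied.
CHECK constraints: 'val' satisfies (notes <> ''); 'sample' satisfies (unit <> ''); 'active' satisfies (specialty IN ('active', 'new', 'done', 'closed')).
No constraint is violated.

succeeds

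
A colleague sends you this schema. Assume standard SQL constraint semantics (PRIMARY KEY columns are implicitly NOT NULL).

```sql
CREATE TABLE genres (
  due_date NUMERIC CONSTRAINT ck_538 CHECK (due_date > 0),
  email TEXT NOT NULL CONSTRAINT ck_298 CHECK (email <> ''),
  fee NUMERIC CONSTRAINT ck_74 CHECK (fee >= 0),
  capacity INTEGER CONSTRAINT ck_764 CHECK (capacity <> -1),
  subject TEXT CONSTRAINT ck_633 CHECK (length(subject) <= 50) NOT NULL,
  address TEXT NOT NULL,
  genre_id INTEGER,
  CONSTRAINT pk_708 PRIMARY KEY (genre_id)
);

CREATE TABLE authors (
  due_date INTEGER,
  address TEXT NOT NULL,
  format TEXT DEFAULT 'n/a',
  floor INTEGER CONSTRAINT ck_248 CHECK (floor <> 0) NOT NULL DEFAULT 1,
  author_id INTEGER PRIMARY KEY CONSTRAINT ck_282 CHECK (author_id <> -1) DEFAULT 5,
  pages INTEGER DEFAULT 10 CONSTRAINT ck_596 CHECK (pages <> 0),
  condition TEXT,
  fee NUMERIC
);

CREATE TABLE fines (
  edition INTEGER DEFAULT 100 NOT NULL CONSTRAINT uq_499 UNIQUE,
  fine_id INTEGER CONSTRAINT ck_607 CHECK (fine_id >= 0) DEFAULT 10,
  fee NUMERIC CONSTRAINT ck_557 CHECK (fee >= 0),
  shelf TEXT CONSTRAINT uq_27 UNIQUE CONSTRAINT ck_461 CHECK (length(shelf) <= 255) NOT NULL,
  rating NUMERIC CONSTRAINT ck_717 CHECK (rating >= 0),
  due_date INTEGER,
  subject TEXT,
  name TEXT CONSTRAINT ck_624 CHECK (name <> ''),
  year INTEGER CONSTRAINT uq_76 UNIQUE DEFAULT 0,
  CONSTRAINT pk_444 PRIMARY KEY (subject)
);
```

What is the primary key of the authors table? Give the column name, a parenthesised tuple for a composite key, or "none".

author_id

author_id is declared PRIMARY KEY inline on the column.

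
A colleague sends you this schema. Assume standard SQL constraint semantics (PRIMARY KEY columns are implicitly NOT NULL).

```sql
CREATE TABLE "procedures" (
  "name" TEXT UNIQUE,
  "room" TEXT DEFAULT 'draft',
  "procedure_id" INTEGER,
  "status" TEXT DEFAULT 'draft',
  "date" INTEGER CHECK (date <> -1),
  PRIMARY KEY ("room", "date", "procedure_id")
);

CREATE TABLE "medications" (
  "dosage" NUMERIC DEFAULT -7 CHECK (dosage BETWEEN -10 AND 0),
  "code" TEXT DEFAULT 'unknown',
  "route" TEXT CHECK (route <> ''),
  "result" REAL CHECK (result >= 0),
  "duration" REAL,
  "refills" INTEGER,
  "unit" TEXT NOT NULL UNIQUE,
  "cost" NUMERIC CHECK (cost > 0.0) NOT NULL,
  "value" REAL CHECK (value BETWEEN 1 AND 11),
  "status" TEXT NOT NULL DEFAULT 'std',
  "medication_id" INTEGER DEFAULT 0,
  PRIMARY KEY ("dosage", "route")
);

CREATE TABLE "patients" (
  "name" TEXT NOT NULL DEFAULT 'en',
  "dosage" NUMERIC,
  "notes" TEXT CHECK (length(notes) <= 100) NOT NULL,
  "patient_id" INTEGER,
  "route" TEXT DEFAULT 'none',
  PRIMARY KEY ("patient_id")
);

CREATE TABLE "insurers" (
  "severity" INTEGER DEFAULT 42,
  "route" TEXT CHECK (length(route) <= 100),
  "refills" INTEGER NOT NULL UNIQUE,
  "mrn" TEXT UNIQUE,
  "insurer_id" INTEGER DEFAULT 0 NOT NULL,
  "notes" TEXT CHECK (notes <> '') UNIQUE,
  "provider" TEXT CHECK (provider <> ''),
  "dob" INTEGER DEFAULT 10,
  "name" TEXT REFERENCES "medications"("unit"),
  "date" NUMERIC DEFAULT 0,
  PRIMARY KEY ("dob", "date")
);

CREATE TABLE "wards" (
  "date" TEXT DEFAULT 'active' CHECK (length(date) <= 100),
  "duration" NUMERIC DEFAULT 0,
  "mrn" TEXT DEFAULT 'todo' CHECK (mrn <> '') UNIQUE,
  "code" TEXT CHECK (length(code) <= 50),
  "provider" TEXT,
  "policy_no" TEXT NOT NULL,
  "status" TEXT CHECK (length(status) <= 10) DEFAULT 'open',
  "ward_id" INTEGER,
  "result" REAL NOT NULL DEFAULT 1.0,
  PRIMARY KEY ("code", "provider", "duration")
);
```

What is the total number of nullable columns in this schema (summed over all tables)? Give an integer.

20

procedures: 2 nullable (name, status — PK (room, date, procedure_id) and explicit NOT NULL columns excluded).
medications: 6 nullable (code, result, duration, refills, value, medication_id — PK (dosage, route) and explicit NOT NULL columns excluded).
patients: 2 nullable (dosage, route — PK (patient_id) and explicit NOT NULL columns excluded).
insurers: 6 nullable (severity, route, mrn, notes, provider, name — PK (dob, date) and explicit NOT NULL columns excluded).
wards: 4 nullable (date, mrn, status, ward_id — PK (code, provider, duration) and explicit NOT NULL columns excluded).
Total: 2 + 6 + 2 + 6 + 4 = 20.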